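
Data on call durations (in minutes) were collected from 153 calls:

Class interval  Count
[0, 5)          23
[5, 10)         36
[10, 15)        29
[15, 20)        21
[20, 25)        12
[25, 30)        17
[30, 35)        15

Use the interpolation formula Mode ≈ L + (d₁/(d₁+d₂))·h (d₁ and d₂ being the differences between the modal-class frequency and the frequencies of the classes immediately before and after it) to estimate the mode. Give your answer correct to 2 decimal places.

8.25

Modal class: [5, 10) (highest frequency 36).
d₁ = 36 − 23 = 13, d₂ = 36 − 29 = 7
Mode ≈ 5 + (13/(13+7)) × 5 = 5 + 3.2500 = 8.2500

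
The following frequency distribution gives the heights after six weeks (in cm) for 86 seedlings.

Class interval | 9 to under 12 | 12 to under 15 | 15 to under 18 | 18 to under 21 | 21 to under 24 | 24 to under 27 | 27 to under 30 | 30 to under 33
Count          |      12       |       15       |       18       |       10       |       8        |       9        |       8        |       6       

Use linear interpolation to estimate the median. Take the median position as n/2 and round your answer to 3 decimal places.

17.667

Cumulative frequencies: 12, 27, 45, 55, 63, 72, 80, 86
n = 86; position = n/2 = 43.
This falls in the class 15 to under 18: L = 15, F = 27, f = 18, h = 3.
Median ≈ 15 + ((43 − 27) / 18) × 3 = 17.6667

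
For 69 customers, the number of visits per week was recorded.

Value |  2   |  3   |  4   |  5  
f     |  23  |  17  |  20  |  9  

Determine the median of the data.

Cumulative frequencies: 23, 40, 60, 69
n = 69, so the median is the value in position (n+1)/2 = 35.
Position 35 falls at value 3.

3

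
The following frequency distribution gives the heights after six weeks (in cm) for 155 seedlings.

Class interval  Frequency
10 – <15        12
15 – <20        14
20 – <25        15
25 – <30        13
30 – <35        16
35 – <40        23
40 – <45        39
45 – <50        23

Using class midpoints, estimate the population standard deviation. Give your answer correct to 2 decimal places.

Midpoints: 12.5, 17.5, 22.5, 27.5, 32.5, 37.5, 42.5, 47.5
n = 155, Σfm = 5222.5, mean = 33.6935
Σfm² = 195168.75
Σf(m − x̄)² = Σfm² − (Σfm)²/n = 195168.75 − 5222.5²/155 = 19204.1935
Population variance = 19204.1935 / 155 = 123.8980
Standard deviation = √123.8980 = 11.1309

11.13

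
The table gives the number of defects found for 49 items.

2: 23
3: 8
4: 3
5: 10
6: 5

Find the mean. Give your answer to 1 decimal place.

Values: 2, 3, 4, 5, 6
Σfx = 23×2 + 8×3 + 3×4 + 10×5 + 5×6 = 162
n = Σf = 49
Mean = 162 / 49 = 3.3061

3.3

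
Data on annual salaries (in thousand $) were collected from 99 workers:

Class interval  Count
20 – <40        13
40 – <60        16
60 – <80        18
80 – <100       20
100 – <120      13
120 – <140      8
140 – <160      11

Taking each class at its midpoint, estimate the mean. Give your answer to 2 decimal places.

84.55

Midpoints: 30, 50, 70, 90, 110, 130, 150
Σfm = 13×30 + 16×50 + 18×70 + 20×90 + 13×110 + 8×130 + 11×150 = 8370
n = Σf = 99
Mean = 8370 / 99 = 84.5455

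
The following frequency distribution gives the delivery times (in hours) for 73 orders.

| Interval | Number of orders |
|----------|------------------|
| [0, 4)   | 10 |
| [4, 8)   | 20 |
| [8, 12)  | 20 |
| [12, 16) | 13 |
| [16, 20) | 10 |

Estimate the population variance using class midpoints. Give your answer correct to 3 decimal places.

Midpoints: 2, 6, 10, 14, 18
n = 73, Σfm = 702, mean = 9.6164
Σfm² = 8548
Σf(m − x̄)² = Σfm² − (Σfm)²/n = 8548 − 702²/73 = 1797.2603
Population variance = 1797.2603 / 73 = 24.6200

24.620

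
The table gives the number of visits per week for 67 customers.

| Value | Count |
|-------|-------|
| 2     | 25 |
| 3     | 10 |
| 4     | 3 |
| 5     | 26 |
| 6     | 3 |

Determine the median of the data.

Cumulative frequencies: 25, 35, 38, 64, 67
n = 67, so the median is the value in position (n+1)/2 = 34.
Position 34 falls at value 3.

3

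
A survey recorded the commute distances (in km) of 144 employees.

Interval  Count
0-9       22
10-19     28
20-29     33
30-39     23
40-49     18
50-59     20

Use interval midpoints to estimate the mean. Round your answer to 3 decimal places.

27.764

Midpoints: 4.5, 14.5, 24.5, 34.5, 44.5, 54.5
Σfm = 22×4.5 + 28×14.5 + 33×24.5 + 23×34.5 + 18×44.5 + 20×54.5 = 3998
n = Σf = 144
Mean = 3998 / 144 = 27.7639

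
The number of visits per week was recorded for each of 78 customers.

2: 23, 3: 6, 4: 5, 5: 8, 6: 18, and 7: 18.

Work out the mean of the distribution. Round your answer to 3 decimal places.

Values: 2, 3, 4, 5, 6, 7
Σfx = 23×2 + 6×3 + 5×4 + 8×5 + 18×6 + 18×7 = 358
n = Σf = 78
Mean = 358 / 78 = 4.5897

4.590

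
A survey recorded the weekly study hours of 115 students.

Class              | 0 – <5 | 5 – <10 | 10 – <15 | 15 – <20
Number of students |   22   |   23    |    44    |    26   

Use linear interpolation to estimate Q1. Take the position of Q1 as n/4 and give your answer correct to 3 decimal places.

6.467

Cumulative frequencies: 22, 45, 89, 115
n = 115; position = n/4 = 28.75.
This falls in the class 5 – <10: L = 5, F = 22, f = 23, h = 5.
Lower quartile ≈ 5 + ((28.75 − 22) / 23) × 5 = 6.4674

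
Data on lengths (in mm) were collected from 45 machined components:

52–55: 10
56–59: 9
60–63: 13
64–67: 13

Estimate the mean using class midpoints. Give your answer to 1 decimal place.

Midpoints: 53.5, 57.5, 61.5, 65.5
Σfm = 10×53.5 + 9×57.5 + 13×61.5 + 13×65.5 = 2703.5
n = Σf = 45
Mean = 2703.5 / 45 = 60.0778

60.1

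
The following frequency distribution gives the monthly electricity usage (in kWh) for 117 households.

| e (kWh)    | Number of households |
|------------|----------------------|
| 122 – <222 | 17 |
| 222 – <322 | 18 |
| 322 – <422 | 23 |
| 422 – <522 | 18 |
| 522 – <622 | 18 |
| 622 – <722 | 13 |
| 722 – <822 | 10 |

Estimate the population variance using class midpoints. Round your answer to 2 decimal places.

Midpoints: 172, 272, 372, 472, 572, 672, 772
n = 117, Σfm = 51624, mean = 441.2308
Σfm² = 26747328
Σf(m − x̄)² = Σfm² − (Σfm)²/n = 26747328 − 51624²/117 = 3969230.7692
Population variance = 3969230.7692 / 117 = 33925.0493

33925.05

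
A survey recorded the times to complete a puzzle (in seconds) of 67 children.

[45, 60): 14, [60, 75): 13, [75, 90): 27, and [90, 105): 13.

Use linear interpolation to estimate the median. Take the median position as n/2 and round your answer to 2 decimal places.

78.61

Cumulative frequencies: 14, 27, 54, 67
n = 67; position = n/2 = 33.5.
This falls in the class [75, 90): L = 75, F = 27, f = 27, h = 15.
Median ≈ 75 + ((33.5 − 27) / 27) × 15 = 78.6111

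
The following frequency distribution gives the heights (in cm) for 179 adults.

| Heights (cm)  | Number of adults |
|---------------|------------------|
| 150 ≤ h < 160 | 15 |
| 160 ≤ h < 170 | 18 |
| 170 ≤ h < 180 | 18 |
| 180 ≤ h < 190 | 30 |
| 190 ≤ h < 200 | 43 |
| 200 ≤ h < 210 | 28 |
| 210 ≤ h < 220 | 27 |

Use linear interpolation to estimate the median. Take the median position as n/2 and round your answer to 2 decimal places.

191.98

Cumulative frequencies: 15, 33, 51, 81, 124, 152, 179
n = 179; position = n/2 = 89.5.
This falls in the class 190 ≤ h < 200: L = 190, F = 81, f = 43, h = 10.
Median ≈ 190 + ((89.5 − 81) / 43) × 10 = 191.9767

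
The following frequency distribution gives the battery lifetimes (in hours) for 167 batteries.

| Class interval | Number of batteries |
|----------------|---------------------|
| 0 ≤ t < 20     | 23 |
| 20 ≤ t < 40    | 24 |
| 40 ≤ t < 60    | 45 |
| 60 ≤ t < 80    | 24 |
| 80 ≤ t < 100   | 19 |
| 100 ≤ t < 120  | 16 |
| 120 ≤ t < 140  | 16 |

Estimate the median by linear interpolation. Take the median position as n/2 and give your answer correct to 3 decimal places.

Cumulative frequencies: 23, 47, 92, 116, 135, 151, 167
n = 167; position = n/2 = 83.5.
This falls in the class 40 ≤ t < 60: L = 40, F = 47, f = 45, h = 20.
Median ≈ 40 + ((83.5 − 47) / 45) × 20 = 56.2222

56.222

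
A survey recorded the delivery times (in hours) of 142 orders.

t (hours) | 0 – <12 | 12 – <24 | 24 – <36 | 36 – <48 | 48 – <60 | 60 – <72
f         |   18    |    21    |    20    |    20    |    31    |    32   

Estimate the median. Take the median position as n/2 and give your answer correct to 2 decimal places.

43.20

Cumulative frequencies: 18, 39, 59, 79, 110, 142
n = 142; position = n/2 = 71.
This falls in the class 36 – <48: L = 36, F = 59, f = 20, h = 12.
Median ≈ 36 + ((71 − 59) / 20) × 12 = 43.2000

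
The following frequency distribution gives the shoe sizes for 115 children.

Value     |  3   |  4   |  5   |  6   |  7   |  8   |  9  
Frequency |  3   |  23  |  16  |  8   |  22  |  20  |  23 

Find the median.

Cumulative frequencies: 3, 26, 42, 50, 72, 92, 115
n = 115, so the median is the value in position (n+1)/2 = 58.
Position 58 falls at value 7.

7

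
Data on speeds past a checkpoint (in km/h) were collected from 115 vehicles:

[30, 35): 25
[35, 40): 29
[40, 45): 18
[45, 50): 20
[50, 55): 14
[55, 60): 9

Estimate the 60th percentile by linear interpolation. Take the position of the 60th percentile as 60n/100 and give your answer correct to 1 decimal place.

Cumulative frequencies: 25, 54, 72, 92, 106, 115
n = 115; position = 60n/100 = 69.
This falls in the class [40, 45): L = 40, F = 54, f = 18, h = 5.
60th percentile ≈ 40 + ((69 − 54) / 18) × 5 = 44.1667

44.2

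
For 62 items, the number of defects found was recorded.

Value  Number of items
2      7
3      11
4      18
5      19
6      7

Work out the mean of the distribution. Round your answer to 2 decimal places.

Values: 2, 3, 4, 5, 6
Σfx = 7×2 + 11×3 + 18×4 + 19×5 + 7×6 = 256
n = Σf = 62
Mean = 256 / 62 = 4.1290

4.13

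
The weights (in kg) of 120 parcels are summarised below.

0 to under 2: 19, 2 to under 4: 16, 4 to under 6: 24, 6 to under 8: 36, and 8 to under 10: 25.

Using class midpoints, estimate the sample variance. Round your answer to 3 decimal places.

7.377

Midpoints: 1, 3, 5, 7, 9
n = 120, Σfm = 664, mean = 5.5333
Σfm² = 4552
Σf(m − x̄)² = Σfm² − (Σfm)²/n = 4552 − 664²/120 = 877.8667
Sample variance = 877.8667 / 119 = 7.3770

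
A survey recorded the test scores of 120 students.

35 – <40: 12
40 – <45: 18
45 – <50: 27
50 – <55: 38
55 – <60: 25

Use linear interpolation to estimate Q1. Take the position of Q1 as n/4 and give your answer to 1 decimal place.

Cumulative frequencies: 12, 30, 57, 95, 120
n = 120; position = n/4 = 30.
This falls in the class 40 – <45: L = 40, F = 12, f = 18, h = 5.
Lower quartile ≈ 40 + ((30 − 12) / 18) × 5 = 45.0000

45.0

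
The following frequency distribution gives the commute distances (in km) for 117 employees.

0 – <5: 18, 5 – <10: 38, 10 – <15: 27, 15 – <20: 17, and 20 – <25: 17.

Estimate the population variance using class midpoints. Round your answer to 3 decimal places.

40.701

Midpoints: 2.5, 7.5, 12.5, 17.5, 22.5
n = 117, Σfm = 1347.5, mean = 11.5171
Σfm² = 20281.25
Σf(m − x̄)² = Σfm² − (Σfm)²/n = 20281.25 − 1347.5²/117 = 4761.9658
Population variance = 4761.9658 / 117 = 40.7006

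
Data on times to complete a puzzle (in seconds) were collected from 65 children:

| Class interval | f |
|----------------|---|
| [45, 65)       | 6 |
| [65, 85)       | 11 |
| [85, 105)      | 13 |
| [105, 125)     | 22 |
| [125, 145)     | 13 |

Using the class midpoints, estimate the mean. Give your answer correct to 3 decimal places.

Midpoints: 55, 75, 95, 115, 135
Σfm = 6×55 + 11×75 + 13×95 + 22×115 + 13×135 = 6675
n = Σf = 65
Mean = 6675 / 65 = 102.6923

102.692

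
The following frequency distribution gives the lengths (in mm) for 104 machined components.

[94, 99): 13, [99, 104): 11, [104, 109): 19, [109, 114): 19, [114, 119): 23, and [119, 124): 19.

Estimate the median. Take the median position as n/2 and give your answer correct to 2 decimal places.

Cumulative frequencies: 13, 24, 43, 62, 85, 104
n = 104; position = n/2 = 52.
This falls in the class [109, 114): L = 109, F = 43, f = 19, h = 5.
Median ≈ 109 + ((52 − 43) / 19) × 5 = 111.3684

111.37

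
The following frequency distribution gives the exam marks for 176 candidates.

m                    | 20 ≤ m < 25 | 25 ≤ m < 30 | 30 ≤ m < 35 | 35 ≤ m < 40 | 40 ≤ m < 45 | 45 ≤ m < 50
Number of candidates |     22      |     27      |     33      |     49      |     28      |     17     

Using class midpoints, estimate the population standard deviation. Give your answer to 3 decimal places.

Midpoints: 22.5, 27.5, 32.5, 37.5, 42.5, 47.5
n = 176, Σfm = 6145, mean = 34.9148
Σfm² = 224250
Σf(m − x̄)² = Σfm² − (Σfm)²/n = 224250 − 6145²/176 = 9698.7216
Population variance = 9698.7216 / 176 = 55.1064
Standard deviation = √55.1064 = 7.4234

7.423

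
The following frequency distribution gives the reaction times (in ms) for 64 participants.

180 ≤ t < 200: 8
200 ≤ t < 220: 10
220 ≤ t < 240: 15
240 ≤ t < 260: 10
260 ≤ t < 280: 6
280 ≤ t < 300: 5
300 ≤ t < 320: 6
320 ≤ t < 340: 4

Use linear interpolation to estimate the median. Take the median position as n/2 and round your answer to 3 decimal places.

238.667

Cumulative frequencies: 8, 18, 33, 43, 49, 54, 60, 64
n = 64; position = n/2 = 32.
This falls in the class 220 ≤ t < 240: L = 220, F = 18, f = 15, h = 20.
Median ≈ 220 + ((32 − 18) / 15) × 20 = 238.6667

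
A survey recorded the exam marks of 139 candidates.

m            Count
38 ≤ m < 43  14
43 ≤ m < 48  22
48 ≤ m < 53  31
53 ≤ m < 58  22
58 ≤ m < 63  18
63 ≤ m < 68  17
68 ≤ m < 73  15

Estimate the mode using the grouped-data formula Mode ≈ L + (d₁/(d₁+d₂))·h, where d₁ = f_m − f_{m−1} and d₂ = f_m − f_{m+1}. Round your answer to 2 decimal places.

Modal class: 48 ≤ m < 53 (highest frequency 31).
d₁ = 31 − 22 = 9, d₂ = 31 − 22 = 9
Mode ≈ 48 + (9/(9+9)) × 5 = 48 + 2.5000 = 50.5000

50.50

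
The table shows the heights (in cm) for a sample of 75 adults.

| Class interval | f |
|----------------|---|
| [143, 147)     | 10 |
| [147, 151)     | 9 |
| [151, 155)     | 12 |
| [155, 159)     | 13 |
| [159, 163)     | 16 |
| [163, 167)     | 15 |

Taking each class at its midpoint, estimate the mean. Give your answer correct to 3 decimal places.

Midpoints: 145, 149, 153, 157, 161, 165
Σfm = 10×145 + 9×149 + 12×153 + 13×157 + 16×161 + 15×165 = 11719
n = Σf = 75
Mean = 11719 / 75 = 156.2533

156.253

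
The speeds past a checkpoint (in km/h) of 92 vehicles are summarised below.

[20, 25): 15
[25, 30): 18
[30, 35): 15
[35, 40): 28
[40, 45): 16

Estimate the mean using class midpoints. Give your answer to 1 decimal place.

Midpoints: 22.5, 27.5, 32.5, 37.5, 42.5
Σfm = 15×22.5 + 18×27.5 + 15×32.5 + 28×37.5 + 16×42.5 = 3050
n = Σf = 92
Mean = 3050 / 92 = 33.1522

33.2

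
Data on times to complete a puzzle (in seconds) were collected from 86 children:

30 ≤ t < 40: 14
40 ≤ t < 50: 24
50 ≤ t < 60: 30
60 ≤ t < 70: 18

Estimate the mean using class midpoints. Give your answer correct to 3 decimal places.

51.047

Midpoints: 35, 45, 55, 65
Σfm = 14×35 + 24×45 + 30×55 + 18×65 = 4390
n = Σf = 86
Mean = 4390 / 86 = 51.0465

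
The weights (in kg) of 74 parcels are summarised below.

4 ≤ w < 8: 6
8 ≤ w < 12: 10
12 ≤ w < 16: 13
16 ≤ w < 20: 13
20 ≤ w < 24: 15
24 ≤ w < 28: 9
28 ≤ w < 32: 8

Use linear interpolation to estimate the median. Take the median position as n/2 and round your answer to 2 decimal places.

Cumulative frequencies: 6, 16, 29, 42, 57, 66, 74
n = 74; position = n/2 = 37.
This falls in the class 16 ≤ w < 20: L = 16, F = 29, f = 13, h = 4.
Median ≈ 16 + ((37 − 29) / 13) × 4 = 18.4615

18.46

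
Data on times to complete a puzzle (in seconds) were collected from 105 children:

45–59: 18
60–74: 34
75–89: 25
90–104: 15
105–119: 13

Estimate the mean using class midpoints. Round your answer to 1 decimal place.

Midpoints: 52, 67, 82, 97, 112
Σfm = 18×52 + 34×67 + 25×82 + 15×97 + 13×112 = 8175
n = Σf = 105
Mean = 8175 / 105 = 77.8571

77.9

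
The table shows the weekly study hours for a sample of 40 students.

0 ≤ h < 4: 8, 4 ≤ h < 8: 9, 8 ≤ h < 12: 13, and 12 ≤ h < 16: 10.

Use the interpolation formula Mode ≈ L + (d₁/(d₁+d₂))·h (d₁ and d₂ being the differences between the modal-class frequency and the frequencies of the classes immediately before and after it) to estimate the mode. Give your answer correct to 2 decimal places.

10.29

Modal class: 8 ≤ h < 12 (highest frequency 13).
d₁ = 13 − 9 = 4, d₂ = 13 − 10 = 3
Mode ≈ 8 + (4/(4+3)) × 4 = 8 + 2.2857 = 10.2857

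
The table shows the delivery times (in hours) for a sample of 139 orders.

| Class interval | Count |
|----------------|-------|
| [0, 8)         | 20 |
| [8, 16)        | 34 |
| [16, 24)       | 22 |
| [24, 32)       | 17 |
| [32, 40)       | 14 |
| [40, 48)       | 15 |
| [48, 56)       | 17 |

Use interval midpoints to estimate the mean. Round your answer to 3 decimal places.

24.835

Midpoints: 4, 12, 20, 28, 36, 44, 52
Σfm = 20×4 + 34×12 + 22×20 + 17×28 + 14×36 + 15×44 + 17×52 = 3452
n = Σf = 139
Mean = 3452 / 139 = 24.8345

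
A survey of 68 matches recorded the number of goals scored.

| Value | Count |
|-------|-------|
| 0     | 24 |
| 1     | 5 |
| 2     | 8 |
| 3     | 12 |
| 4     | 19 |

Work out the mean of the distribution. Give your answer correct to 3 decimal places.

1.956

Values: 0, 1, 2, 3, 4
Σfx = 24×0 + 5×1 + 8×2 + 12×3 + 19×4 = 133
n = Σf = 68
Mean = 133 / 68 = 1.9559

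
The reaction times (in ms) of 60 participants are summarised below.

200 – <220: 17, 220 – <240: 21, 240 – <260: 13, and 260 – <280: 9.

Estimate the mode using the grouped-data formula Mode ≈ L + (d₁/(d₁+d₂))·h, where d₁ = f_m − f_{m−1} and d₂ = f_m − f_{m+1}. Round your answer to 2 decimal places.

226.67

Modal class: 220 – <240 (highest frequency 21).
d₁ = 21 − 17 = 4, d₂ = 21 − 13 = 8
Mode ≈ 220 + (4/(4+8)) × 20 = 220 + 6.6667 = 226.6667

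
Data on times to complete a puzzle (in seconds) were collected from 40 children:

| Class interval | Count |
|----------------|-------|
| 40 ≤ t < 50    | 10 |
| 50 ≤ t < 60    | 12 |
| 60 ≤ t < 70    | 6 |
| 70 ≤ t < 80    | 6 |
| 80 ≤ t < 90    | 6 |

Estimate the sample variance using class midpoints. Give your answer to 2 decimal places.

197.69

Midpoints: 45, 55, 65, 75, 85
n = 40, Σfm = 2460, mean = 61.5000
Σfm² = 159000
Σf(m − x̄)² = Σfm² − (Σfm)²/n = 159000 − 2460²/40 = 7710.0000
Sample variance = 7710.0000 / 39 = 197.6923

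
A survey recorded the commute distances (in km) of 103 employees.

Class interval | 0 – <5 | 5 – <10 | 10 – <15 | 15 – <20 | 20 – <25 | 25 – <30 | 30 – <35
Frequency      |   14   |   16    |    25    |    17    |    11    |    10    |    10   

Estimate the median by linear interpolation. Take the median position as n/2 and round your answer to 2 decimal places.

14.30

Cumulative frequencies: 14, 30, 55, 72, 83, 93, 103
n = 103; position = n/2 = 51.5.
This falls in the class 10 – <15: L = 10, F = 30, f = 25, h = 5.
Median ≈ 10 + ((51.5 − 30) / 25) × 5 = 14.3000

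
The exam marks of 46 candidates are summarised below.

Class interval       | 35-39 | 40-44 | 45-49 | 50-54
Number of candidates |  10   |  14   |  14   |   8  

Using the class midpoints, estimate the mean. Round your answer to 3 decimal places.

Midpoints: 37, 42, 47, 52
Σfm = 10×37 + 14×42 + 14×47 + 8×52 = 2032
n = Σf = 46
Mean = 2032 / 46 = 44.1739

44.174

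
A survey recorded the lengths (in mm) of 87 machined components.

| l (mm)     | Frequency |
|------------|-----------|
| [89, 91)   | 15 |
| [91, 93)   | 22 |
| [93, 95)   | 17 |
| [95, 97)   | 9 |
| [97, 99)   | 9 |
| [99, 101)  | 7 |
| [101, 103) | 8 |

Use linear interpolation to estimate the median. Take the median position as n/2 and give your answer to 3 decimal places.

Cumulative frequencies: 15, 37, 54, 63, 72, 79, 87
n = 87; position = n/2 = 43.5.
This falls in the class [93, 95): L = 93, F = 37, f = 17, h = 2.
Median ≈ 93 + ((43.5 − 37) / 17) × 2 = 93.7647

93.765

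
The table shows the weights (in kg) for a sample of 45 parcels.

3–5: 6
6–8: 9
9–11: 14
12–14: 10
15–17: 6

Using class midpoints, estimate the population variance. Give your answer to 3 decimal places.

13.396

Midpoints: 4, 7, 10, 13, 16
n = 45, Σfm = 453, mean = 10.0667
Σfm² = 5163
Σf(m − x̄)² = Σfm² − (Σfm)²/n = 5163 − 453²/45 = 602.8000
Population variance = 602.8000 / 45 = 13.3956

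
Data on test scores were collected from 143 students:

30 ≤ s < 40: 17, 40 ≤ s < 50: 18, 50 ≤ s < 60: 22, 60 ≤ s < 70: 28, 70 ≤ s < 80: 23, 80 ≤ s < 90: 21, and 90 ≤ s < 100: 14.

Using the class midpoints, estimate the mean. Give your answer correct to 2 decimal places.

64.86

Midpoints: 35, 45, 55, 65, 75, 85, 95
Σfm = 17×35 + 18×45 + 22×55 + 28×65 + 23×75 + 21×85 + 14×95 = 9275
n = Σf = 143
Mean = 9275 / 143 = 64.8601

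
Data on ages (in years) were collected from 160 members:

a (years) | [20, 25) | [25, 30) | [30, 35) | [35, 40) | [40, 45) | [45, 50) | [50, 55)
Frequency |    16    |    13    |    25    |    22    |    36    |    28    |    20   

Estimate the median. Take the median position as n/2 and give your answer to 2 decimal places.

40.56

Cumulative frequencies: 16, 29, 54, 76, 112, 140, 160
n = 160; position = n/2 = 80.
This falls in the class [40, 45): L = 40, F = 76, f = 36, h = 5.
Median ≈ 40 + ((80 − 76) / 36) × 5 = 40.5556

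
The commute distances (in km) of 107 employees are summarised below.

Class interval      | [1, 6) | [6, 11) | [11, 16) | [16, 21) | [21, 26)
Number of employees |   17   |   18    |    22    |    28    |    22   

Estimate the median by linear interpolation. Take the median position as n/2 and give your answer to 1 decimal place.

Cumulative frequencies: 17, 35, 57, 85, 107
n = 107; position = n/2 = 53.5.
This falls in the class [11, 16): L = 11, F = 35, f = 22, h = 5.
Median ≈ 11 + ((53.5 − 35) / 22) × 5 = 15.2045

15.2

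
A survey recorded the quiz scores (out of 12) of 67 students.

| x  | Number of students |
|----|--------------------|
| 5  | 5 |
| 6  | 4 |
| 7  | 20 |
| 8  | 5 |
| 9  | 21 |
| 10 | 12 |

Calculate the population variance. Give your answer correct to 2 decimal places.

2.24

Values: 5, 6, 7, 8, 9, 10
n = 67, Σfx = 538, mean = 8.0299
Σfx² = 4470
Σf(x − x̄)² = Σfx² − (Σfx)²/n = 4470 − 538²/67 = 149.9403
Population variance = 149.9403 / 67 = 2.2379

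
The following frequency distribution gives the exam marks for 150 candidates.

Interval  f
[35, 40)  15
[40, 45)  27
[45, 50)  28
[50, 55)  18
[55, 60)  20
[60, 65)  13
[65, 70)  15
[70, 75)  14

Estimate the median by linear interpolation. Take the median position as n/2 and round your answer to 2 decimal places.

Cumulative frequencies: 15, 42, 70, 88, 108, 121, 136, 150
n = 150; position = n/2 = 75.
This falls in the class [50, 55): L = 50, F = 70, f = 18, h = 5.
Median ≈ 50 + ((75 − 70) / 18) × 5 = 51.3889

51.39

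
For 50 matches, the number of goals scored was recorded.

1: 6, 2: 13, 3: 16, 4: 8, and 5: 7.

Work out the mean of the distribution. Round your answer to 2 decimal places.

Values: 1, 2, 3, 4, 5
Σfx = 6×1 + 13×2 + 16×3 + 8×4 + 7×5 = 147
n = Σf = 50
Mean = 147 / 50 = 2.9400

2.94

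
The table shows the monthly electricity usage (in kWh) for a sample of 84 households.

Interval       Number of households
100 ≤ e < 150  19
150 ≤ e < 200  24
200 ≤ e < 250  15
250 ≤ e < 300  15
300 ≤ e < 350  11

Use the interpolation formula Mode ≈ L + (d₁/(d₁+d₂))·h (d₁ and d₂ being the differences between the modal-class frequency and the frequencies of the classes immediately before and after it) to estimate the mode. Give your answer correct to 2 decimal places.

Modal class: 150 ≤ e < 200 (highest frequency 24).
d₁ = 24 − 19 = 5, d₂ = 24 − 15 = 9
Mode ≈ 150 + (5/(5+9)) × 50 = 150 + 17.8571 = 167.8571

167.86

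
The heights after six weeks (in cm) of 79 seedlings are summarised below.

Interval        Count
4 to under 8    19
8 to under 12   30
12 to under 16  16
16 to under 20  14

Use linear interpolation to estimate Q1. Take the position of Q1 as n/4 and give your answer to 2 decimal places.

Cumulative frequencies: 19, 49, 65, 79
n = 79; position = n/4 = 19.75.
This falls in the class 8 to under 12: L = 8, F = 19, f = 30, h = 4.
Lower quartile ≈ 8 + ((19.75 − 19) / 30) × 4 = 8.1000

8.10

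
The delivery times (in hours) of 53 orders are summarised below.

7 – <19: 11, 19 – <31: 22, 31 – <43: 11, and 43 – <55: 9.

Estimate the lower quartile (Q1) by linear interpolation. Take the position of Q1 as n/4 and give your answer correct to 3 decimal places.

Cumulative frequencies: 11, 33, 44, 53
n = 53; position = n/4 = 13.25.
This falls in the class 19 – <31: L = 19, F = 11, f = 22, h = 12.
Lower quartile ≈ 19 + ((13.25 − 11) / 22) × 12 = 20.2273

20.227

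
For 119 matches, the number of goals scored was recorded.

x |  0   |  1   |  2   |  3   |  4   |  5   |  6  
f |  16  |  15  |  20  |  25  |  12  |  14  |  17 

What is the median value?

3

Cumulative frequencies: 16, 31, 51, 76, 88, 102, 119
n = 119, so the median is the value in position (n+1)/2 = 60.
Position 60 falls at value 3.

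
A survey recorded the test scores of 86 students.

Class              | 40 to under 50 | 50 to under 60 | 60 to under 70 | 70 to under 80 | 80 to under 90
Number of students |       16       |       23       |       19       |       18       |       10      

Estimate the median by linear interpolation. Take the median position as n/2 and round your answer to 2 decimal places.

62.11

Cumulative frequencies: 16, 39, 58, 76, 86
n = 86; position = n/2 = 43.
This falls in the class 60 to under 70: L = 60, F = 39, f = 19, h = 10.
Median ≈ 60 + ((43 − 39) / 19) × 10 = 62.1053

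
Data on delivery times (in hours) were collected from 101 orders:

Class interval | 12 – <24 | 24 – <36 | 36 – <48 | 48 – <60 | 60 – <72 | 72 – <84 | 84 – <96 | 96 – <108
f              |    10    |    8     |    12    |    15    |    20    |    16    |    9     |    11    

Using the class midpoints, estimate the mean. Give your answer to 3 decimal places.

61.723

Midpoints: 18, 30, 42, 54, 66, 78, 90, 102
Σfm = 10×18 + 8×30 + 12×42 + 15×54 + 20×66 + 16×78 + 9×90 + 11×102 = 6234
n = Σf = 101
Mean = 6234 / 101 = 61.7228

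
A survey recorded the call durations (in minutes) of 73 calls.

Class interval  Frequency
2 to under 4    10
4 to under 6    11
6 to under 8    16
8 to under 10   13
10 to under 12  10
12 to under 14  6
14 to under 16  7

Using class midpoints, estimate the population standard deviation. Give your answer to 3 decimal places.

3.615

Midpoints: 3, 5, 7, 9, 11, 13, 15
n = 73, Σfm = 607, mean = 8.3151
Σfm² = 6001
Σf(m − x̄)² = Σfm² − (Σfm)²/n = 6001 − 607²/73 = 953.7534
Population variance = 953.7534 / 73 = 13.0651
Standard deviation = √13.0651 = 3.6146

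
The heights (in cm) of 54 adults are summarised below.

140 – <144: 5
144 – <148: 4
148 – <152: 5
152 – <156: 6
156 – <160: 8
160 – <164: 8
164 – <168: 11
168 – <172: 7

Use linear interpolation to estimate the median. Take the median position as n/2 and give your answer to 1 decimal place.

159.5

Cumulative frequencies: 5, 9, 14, 20, 28, 36, 47, 54
n = 54; position = n/2 = 27.
This falls in the class 156 – <160: L = 156, F = 20, f = 8, h = 4.
Median ≈ 156 + ((27 − 20) / 8) × 4 = 159.5000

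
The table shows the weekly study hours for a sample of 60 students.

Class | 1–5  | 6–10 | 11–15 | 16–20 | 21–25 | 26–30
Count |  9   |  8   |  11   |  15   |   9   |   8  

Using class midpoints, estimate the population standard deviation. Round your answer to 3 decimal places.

Midpoints: 3, 8, 13, 18, 23, 28
n = 60, Σfm = 935, mean = 15.5833
Σfm² = 18345
Σf(m − x̄)² = Σfm² − (Σfm)²/n = 18345 − 935²/60 = 3774.5833
Population variance = 3774.5833 / 60 = 62.9097
Standard deviation = √62.9097 = 7.9316

7.932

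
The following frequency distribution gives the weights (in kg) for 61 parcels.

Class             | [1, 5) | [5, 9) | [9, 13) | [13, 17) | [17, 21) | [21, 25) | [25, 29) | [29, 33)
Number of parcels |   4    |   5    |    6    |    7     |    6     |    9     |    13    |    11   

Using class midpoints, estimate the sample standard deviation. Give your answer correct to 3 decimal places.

Midpoints: 3, 7, 11, 15, 19, 23, 27, 31
n = 61, Σfm = 1231, mean = 20.1803
Σfm² = 29557
Σf(m − x̄)² = Σfm² − (Σfm)²/n = 29557 − 1231²/61 = 4715.0164
Sample variance = 4715.0164 / 60 = 78.5836
Standard deviation = √78.5836 = 8.8647

8.865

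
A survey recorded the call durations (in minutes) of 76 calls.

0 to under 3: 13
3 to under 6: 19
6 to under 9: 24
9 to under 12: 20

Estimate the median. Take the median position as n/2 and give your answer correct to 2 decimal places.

Cumulative frequencies: 13, 32, 56, 76
n = 76; position = n/2 = 38.
This falls in the class 6 to under 9: L = 6, F = 32, f = 24, h = 3.
Median ≈ 6 + ((38 − 32) / 24) × 3 = 6.7500

6.75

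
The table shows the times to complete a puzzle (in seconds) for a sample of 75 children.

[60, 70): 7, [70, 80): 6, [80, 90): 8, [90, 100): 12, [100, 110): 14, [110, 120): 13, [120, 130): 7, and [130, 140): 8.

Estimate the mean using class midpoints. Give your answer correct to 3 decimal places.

Midpoints: 65, 75, 85, 95, 105, 115, 125, 135
Σfm = 7×65 + 6×75 + 8×85 + 12×95 + 14×105 + 13×115 + 7×125 + 8×135 = 7645
n = Σf = 75
Mean = 7645 / 75 = 101.9333

101.933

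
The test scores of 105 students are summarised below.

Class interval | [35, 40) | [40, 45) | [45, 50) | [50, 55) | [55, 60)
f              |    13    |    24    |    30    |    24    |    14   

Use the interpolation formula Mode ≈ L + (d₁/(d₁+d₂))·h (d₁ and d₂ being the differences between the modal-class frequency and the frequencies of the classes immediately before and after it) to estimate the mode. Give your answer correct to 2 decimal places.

47.50

Modal class: [45, 50) (highest frequency 30).
d₁ = 30 − 24 = 6, d₂ = 30 − 24 = 6
Mode ≈ 45 + (6/(6+6)) × 5 = 45 + 2.5000 = 47.5000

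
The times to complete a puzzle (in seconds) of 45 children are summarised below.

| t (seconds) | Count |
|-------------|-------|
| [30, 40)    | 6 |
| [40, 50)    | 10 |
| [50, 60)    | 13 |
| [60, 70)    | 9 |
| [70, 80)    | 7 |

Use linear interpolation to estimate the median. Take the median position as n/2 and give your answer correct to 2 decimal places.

Cumulative frequencies: 6, 16, 29, 38, 45
n = 45; position = n/2 = 22.5.
This falls in the class [50, 60): L = 50, F = 16, f = 13, h = 10.
Median ≈ 50 + ((22.5 − 16) / 13) × 10 = 55.0000

55.00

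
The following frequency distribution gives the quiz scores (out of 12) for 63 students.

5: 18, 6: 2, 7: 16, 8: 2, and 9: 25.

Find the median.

Cumulative frequencies: 18, 20, 36, 38, 63
n = 63, so the median is the value in position (n+1)/2 = 32.
Position 32 falls at value 7.

7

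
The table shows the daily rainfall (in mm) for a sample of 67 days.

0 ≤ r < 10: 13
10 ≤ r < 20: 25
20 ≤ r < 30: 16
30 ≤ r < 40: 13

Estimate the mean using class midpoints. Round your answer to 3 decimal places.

Midpoints: 5, 15, 25, 35
Σfm = 13×5 + 25×15 + 16×25 + 13×35 = 1295
n = Σf = 67
Mean = 1295 / 67 = 19.3284

19.328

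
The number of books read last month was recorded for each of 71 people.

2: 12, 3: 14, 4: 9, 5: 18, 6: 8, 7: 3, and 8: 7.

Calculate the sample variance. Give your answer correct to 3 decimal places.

Values: 2, 3, 4, 5, 6, 7, 8
n = 71, Σfx = 317, mean = 4.4648
Σfx² = 1651
Σf(x − x̄)² = Σfx² − (Σfx)²/n = 1651 − 317²/71 = 235.6620
Sample variance = 235.6620 / 70 = 3.3666

3.367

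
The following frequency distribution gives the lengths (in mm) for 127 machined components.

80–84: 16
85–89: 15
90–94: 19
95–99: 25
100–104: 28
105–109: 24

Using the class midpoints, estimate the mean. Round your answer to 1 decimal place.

96.2

Midpoints: 82, 87, 92, 97, 102, 107
Σfm = 16×82 + 15×87 + 19×92 + 25×97 + 28×102 + 24×107 = 12214
n = Σf = 127
Mean = 12214 / 127 = 96.1732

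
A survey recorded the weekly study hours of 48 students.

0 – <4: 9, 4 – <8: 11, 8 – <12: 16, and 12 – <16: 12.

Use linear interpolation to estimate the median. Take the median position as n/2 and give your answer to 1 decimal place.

9.0

Cumulative frequencies: 9, 20, 36, 48
n = 48; position = n/2 = 24.
This falls in the class 8 – <12: L = 8, F = 20, f = 16, h = 4.
Median ≈ 8 + ((24 − 20) / 16) × 4 = 9.0000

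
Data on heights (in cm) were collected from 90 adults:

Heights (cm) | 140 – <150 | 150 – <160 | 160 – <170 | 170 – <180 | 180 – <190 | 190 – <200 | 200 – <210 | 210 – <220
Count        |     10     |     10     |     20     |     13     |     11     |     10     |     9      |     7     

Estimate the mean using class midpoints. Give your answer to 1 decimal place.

176.8

Midpoints: 145, 155, 165, 175, 185, 195, 205, 215
Σfm = 10×145 + 10×155 + 20×165 + 13×175 + 11×185 + 10×195 + 9×205 + 7×215 = 15910
n = Σf = 90
Mean = 15910 / 90 = 176.7778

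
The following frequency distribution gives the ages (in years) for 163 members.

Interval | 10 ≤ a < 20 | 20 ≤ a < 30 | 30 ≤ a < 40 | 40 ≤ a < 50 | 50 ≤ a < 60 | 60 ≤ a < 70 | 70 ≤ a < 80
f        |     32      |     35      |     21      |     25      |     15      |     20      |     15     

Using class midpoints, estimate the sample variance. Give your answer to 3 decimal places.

390.472

Midpoints: 15, 25, 35, 45, 55, 65, 75
n = 163, Σfm = 6465, mean = 39.6626
Σfm² = 319675
Σf(m − x̄)² = Σfm² − (Σfm)²/n = 319675 − 6465²/163 = 63256.4417
Sample variance = 63256.4417 / 162 = 390.4719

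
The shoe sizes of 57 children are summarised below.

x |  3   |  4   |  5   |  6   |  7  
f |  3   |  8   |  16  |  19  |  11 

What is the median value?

Cumulative frequencies: 3, 11, 27, 46, 57
n = 57, so the median is the value in position (n+1)/2 = 29.
Position 29 falls at value 6.

6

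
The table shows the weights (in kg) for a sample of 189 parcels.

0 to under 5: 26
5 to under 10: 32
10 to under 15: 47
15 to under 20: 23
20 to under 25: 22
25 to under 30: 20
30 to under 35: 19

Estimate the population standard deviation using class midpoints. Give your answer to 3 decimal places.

9.316

Midpoints: 2.5, 7.5, 12.5, 17.5, 22.5, 27.5, 32.5
n = 189, Σfm = 2957.5, mean = 15.6481
Σfm² = 62681.25
Σf(m − x̄)² = Σfm² − (Σfm)²/n = 62681.25 − 2957.5²/189 = 16401.8519
Population variance = 16401.8519 / 189 = 86.7823
Standard deviation = √86.7823 = 9.3157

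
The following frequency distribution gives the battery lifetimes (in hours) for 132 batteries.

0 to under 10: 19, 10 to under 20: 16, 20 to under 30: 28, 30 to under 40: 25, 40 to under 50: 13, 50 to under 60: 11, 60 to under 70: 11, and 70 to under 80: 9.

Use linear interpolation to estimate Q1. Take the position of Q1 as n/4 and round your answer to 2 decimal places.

Cumulative frequencies: 19, 35, 63, 88, 101, 112, 123, 132
n = 132; position = n/4 = 33.
This falls in the class 10 to under 20: L = 10, F = 19, f = 16, h = 10.
Lower quartile ≈ 10 + ((33 − 19) / 16) × 10 = 18.7500

18.75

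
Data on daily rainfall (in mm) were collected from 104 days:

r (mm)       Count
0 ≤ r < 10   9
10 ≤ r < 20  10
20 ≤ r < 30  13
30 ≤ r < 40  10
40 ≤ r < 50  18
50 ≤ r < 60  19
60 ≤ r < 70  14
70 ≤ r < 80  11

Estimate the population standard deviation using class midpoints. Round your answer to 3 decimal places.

21.153

Midpoints: 5, 15, 25, 35, 45, 55, 65, 75
n = 104, Σfm = 4460, mean = 42.8846
Σfm² = 237800
Σf(m − x̄)² = Σfm² − (Σfm)²/n = 237800 − 4460²/104 = 46534.6154
Population variance = 46534.6154 / 104 = 447.4482
Standard deviation = √447.4482 = 21.1530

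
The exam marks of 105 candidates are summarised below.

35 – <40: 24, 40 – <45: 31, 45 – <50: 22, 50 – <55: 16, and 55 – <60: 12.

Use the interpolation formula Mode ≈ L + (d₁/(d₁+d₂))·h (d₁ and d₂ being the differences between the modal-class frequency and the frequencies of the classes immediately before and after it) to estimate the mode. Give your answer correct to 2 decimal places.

42.19

Modal class: 40 – <45 (highest frequency 31).
d₁ = 31 − 24 = 7, d₂ = 31 − 22 = 9
Mode ≈ 40 + (7/(7+9)) × 5 = 40 + 2.1875 = 42.1875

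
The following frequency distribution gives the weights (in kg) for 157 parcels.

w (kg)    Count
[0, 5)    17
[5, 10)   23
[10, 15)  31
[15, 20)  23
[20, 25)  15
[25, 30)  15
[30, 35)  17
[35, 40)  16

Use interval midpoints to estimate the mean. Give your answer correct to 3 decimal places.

18.519

Midpoints: 2.5, 7.5, 12.5, 17.5, 22.5, 27.5, 32.5, 37.5
Σfm = 17×2.5 + 23×7.5 + 31×12.5 + 23×17.5 + 15×22.5 + 15×27.5 + 17×32.5 + 16×37.5 = 2907.5
n = Σf = 157
Mean = 2907.5 / 157 = 18.5191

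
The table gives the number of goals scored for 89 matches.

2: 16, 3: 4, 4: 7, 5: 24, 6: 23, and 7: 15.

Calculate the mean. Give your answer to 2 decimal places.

4.89

Values: 2, 3, 4, 5, 6, 7
Σfx = 16×2 + 4×3 + 7×4 + 24×5 + 23×6 + 15×7 = 435
n = Σf = 89
Mean = 435 / 89 = 4.8876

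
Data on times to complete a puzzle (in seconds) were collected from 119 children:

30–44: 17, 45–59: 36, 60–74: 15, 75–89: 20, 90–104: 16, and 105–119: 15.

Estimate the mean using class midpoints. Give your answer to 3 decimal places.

Midpoints: 37, 52, 67, 82, 97, 112
Σfm = 17×37 + 36×52 + 15×67 + 20×82 + 16×97 + 15×112 = 8378
n = Σf = 119
Mean = 8378 / 119 = 70.4034

70.403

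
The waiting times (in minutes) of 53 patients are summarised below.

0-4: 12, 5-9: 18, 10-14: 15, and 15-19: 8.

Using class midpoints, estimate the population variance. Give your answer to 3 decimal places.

Midpoints: 2, 7, 12, 17
n = 53, Σfm = 466, mean = 8.7925
Σfm² = 5402
Σf(m − x̄)² = Σfm² − (Σfm)²/n = 5402 − 466²/53 = 1304.7170
Population variance = 1304.7170 / 53 = 24.6173

24.617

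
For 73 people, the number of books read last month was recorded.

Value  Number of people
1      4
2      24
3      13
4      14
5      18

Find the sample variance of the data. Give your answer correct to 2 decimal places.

1.69

Values: 1, 2, 3, 4, 5
n = 73, Σfx = 237, mean = 3.2466
Σfx² = 891
Σf(x − x̄)² = Σfx² − (Σfx)²/n = 891 − 237²/73 = 121.5616
Sample variance = 121.5616 / 72 = 1.6884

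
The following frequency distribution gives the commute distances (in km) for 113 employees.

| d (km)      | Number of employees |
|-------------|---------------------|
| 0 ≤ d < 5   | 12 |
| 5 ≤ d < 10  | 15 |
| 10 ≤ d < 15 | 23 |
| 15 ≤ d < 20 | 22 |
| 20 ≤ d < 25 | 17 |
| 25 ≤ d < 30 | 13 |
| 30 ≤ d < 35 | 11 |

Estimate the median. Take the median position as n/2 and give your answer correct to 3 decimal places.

Cumulative frequencies: 12, 27, 50, 72, 89, 102, 113
n = 113; position = n/2 = 56.5.
This falls in the class 15 ≤ d < 20: L = 15, F = 50, f = 22, h = 5.
Median ≈ 15 + ((56.5 − 50) / 22) × 5 = 16.4773

16.477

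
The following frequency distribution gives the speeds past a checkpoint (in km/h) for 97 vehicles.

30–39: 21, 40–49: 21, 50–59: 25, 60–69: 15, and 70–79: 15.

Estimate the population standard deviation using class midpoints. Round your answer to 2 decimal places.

13.50

Midpoints: 34.5, 44.5, 54.5, 64.5, 74.5
n = 97, Σfm = 5106.5, mean = 52.6443
Σfm² = 286494.25
Σf(m − x̄)² = Σfm² − (Σfm)²/n = 286494.25 − 5106.5²/97 = 17665.9794
Population variance = 17665.9794 / 97 = 182.1235
Standard deviation = √182.1235 = 13.4953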